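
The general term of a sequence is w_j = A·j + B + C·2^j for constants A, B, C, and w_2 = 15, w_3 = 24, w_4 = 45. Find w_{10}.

Plug in j = 2, 3, 4: 2A + B + 4C = 15; 3A + B + 8C = 24; 4A + B + 16C = 45.
Subtracting the first from the second: A + 4C = 9.
Subtracting the second from the third: A + 8C = 21.
Solving: C = 3, A = -3, then B = 9.
Hence w_{10} = -3·10 + 9 + 3·1024 = 3051.

3051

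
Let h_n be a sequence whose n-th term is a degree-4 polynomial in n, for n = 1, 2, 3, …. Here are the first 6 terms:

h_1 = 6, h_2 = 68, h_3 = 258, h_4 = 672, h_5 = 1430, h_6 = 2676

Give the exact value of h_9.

11142

1st diffs: 62, 190, 414, 758, 1246.
2nd diffs: 128, 224, 344, 488.
3rd diffs: 96, 120, 144.
4th diffs: 24, 24 (constant).
So h_n = n^4 + 6n^3 + 3n^2 - 4n.
Evaluating at n = 9 gives h_9 = 11142.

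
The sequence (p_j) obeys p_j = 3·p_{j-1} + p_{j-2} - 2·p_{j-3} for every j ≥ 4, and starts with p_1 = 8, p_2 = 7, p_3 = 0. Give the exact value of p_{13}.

p_4 = -9, p_5 = -41, p_6 = -132, p_7 = -419, p_8 = -1307, p_9 = -4076, p_{10} = -12697, p_{11} = -39553, p_{12} = -123204, p_{13} = -383771.

-383771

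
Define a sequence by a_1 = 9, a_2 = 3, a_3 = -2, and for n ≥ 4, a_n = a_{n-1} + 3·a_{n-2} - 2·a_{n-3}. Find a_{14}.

Compute successive terms:
a_4 = -11, a_5 = -23, a_6 = -52, …, a_{11} = -1619, a_{12} = -3308, a_{13} = -6503, a_{14} = -13189.

-13189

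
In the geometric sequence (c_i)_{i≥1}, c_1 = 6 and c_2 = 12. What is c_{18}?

Common ratio r = 2.
c_i = 6·2^(i-1).
c_{18} = 6·2^17 = 786432.

786432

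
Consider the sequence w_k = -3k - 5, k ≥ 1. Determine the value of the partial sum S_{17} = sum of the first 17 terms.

-544

Over k = 1..17: Σk = 153.
Total = (-3)·153 + (-5)·17 = -544.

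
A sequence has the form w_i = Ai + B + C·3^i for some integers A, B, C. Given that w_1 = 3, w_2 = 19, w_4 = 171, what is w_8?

Write the equations: A + B + 3C = 3; 2A + B + 9C = 19; 4A + B + 81C = 171.
Subtracting the first from the second: A + 6C = 16.
Subtracting the second from the third: 2A + 72C = 152.
Solving: C = 2, A = 4, then B = -7.
Hence w_8 = 4·8 + (-7) + 2·6561 = 13147.

13147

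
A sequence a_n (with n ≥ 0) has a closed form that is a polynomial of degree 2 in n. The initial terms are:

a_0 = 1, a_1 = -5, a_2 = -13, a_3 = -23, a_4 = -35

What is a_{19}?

1st diffs: -6, -8, -10, -12.
2nd diffs: -2, -2, -2 (constant).
Newton forward-difference form: a_n = 1 + (-6)·C(n,1) + (-2)·C(n,2).
At n = 19: n = 19, so a_{19} = 1 - 114 - 342 = -455.

-455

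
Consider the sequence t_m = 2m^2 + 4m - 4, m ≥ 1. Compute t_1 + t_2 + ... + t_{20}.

6500

Over m = 1..20: Σm = 210, Σm² = 2870.
Total = (2)·2870 + (4)·210 + (-4)·20 = 6500.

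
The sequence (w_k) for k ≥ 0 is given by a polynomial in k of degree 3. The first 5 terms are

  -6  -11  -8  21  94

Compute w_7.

757

1st diffs: -5, 3, 29, 73.
2nd diffs: 8, 26, 44.
3rd diffs: 18, 18 (constant).
Newton forward-difference form: w_k = -6 + (-5)·C(k,1) + 8·C(k,2) + 18·C(k,3).
At k = 7: k = 7, so w_7 = -6 - 35 + 168 + 630 = 757.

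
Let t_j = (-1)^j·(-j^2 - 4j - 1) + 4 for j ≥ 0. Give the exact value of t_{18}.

-393

(-1)^18 = 1; -j^2 - 4j - 1 at j=18 is -397; so t_{18} = -393.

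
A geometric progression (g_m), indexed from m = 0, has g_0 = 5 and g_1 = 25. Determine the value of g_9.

Common ratio r = 5.
g_m = 5·5^(m-0).
g_9 = 5·5^9 = 9765625.

9765625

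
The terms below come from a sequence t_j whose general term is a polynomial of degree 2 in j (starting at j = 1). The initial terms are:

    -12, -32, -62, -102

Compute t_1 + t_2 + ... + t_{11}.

-2882

1st diffs: -20, -30, -40.
2nd diffs: -10, -10 (constant).
So t_j = -5j^2 - 5j - 2.
Continuing: …, -152, -212, -282, -362, …, t_{11} = -662.
Summing j = 1..11 (11 terms) gives -2882.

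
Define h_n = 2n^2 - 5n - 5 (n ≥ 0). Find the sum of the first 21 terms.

4585

Over n = 0..20: Σn = 210, Σn² = 2870.
Total = (2)·2870 + (-5)·210 + (-5)·21 = 4585.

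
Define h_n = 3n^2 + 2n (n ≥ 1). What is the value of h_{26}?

2080

h_{26} = 3·26^2 + 2·26 = 2080.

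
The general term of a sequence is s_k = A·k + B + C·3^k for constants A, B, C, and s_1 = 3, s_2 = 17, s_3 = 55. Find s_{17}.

Write the equations: A + B + 3C = 3; 2A + B + 9C = 17; 3A + B + 27C = 55.
Subtracting the first from the second: A + 6C = 14.
Subtracting the second from the third: A + 18C = 38.
Solving: C = 2, A = 2, then B = -5.
So s_k = 2·k + (-5) + 2·3^k; at k=17 this is 258280355.

258280355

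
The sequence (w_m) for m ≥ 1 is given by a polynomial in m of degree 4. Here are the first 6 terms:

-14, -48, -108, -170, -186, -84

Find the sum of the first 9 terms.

2514

1st diffs: -34, -60, -62, -16, 102.
2nd diffs: -26, -2, 46, 118.
3rd diffs: 24, 48, 72.
4th diffs: 24, 24 (constant).
So w_m = m^4 - 6m^3 - 2m^2 - m - 6.
Continuing: 232, 882, 2010.
Summing m = 1..9 (9 terms) gives 2514.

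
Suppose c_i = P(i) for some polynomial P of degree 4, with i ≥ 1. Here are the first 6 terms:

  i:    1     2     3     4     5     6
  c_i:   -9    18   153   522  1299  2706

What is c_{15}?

1st diffs: 27, 135, 369, 777, 1407.
2nd diffs: 108, 234, 408, 630.
3rd diffs: 126, 174, 222.
4th diffs: 48, 48 (constant).
Newton forward-difference form: c_i = -9 + 27·C(i-1,1) + 108·C(i-1,2) + 126·C(i-1,3) + 48·C(i-1,4).
At i = 15: i-1 = 14, so c_{15} = -9 + 378 + 9828 + 45864 + 48048 = 104109.

104109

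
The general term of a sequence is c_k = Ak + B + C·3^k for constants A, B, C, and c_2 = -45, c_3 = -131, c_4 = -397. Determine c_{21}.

-52301765939

At k = 2, 3, 4: 2A + B + 9C = -45; 3A + B + 27C = -131; 4A + B + 81C = -397.
Subtracting the first from the second: A + 18C = -86.
Subtracting the second from the third: A + 54C = -266.
Solving: C = -5, A = 4, then B = -8.
Therefore c_{21} = 84 + (-8) + (-5)·10460353203 = -52301765939.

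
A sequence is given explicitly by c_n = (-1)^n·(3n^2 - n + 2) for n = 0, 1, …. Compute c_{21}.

-1304

(-1)^21 = -1; 3n^2 - n + 2 at n=21 is 1304; so c_{21} = -1304.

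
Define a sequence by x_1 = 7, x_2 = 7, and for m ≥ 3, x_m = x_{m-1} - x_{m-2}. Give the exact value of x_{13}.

Step forward from the initial values:
x_3 = 0  x_4 = -7  x_5 = -7  …  x_{10} = -7  x_{11} = -7  x_{12} = 0  x_{13} = 7.

7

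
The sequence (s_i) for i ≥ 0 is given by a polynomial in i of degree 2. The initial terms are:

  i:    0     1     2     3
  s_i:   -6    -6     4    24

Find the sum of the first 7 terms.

308

1st diffs: 0, 10, 20.
2nd diffs: 10, 10 (constant).
Newton forward-difference form: s_i = -6 + 10·C(i,2).
Continuing: 54, 94, 144.
Summing i = 0..6 (7 terms) gives 308.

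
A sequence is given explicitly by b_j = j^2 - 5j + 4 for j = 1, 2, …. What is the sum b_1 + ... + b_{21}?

2240

Over j = 1..21: Σj = 231, Σj² = 3311.
Total = (1)·3311 + (-5)·231 + (4)·21 = 2240.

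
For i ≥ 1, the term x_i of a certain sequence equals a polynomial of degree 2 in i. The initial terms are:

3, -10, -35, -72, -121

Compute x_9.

-437

1st diffs: -13, -25, -37, -49.
2nd diffs: -12, -12, -12 (constant).
Newton forward-difference form: x_i = 3 + (-13)·C(i-1,1) + (-12)·C(i-1,2).
At i = 9: i-1 = 8, so x_9 = 3 - 104 - 336 = -437.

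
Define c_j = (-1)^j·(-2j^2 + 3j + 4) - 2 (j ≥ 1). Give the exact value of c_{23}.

(-1)^23 = -1; -2j^2 + 3j + 4 at j=23 is -985; so c_{23} = 983.

983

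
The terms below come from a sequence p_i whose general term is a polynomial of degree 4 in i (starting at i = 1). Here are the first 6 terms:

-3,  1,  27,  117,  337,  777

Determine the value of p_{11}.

11107

1st diffs: 4, 26, 90, 220, 440.
2nd diffs: 22, 64, 130, 220.
3rd diffs: 42, 66, 90.
4th diffs: 24, 24 (constant).
Newton forward-difference form: p_i = -3 + 4·C(i-1,1) + 22·C(i-1,2) + 42·C(i-1,3) + 24·C(i-1,4).
At i = 11: i-1 = 10, so p_{11} = -3 + 40 + 990 + 5040 + 5040 = 11107.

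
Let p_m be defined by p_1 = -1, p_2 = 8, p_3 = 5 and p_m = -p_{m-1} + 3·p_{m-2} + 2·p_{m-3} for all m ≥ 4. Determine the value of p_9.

Applying the relation repeatedly:
p_4 = 17;  p_5 = 14;  p_6 = 47;  p_7 = 29;  p_8 = 140;  p_9 = 41.

41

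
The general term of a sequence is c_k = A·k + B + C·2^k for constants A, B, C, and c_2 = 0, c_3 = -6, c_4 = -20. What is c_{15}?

Write the equations: 2A + B + 4C = 0; 3A + B + 8C = -6; 4A + B + 16C = -20.
Subtracting the first from the second: A + 4C = -6.
Subtracting the second from the third: A + 8C = -14.
Solving: C = -2, A = 2, then B = 4.
Therefore c_{15} = 30 + 4 + (-2)·32768 = -65502.

-65502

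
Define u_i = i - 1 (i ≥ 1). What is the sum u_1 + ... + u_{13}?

78

Over i = 1..13: Σi = 91.
Total = (1)·91 + (-1)·13 = 78.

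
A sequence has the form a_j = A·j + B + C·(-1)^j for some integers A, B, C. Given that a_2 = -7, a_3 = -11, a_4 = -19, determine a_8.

-43

The three given values yield: 2A + B + C = -7; 3A + B - C = -11; 4A + B + C = -19.
Subtracting the first from the second: A - 2C = -4.
Subtracting the second from the third: A + 2C = -8.
Solving: C = -1, A = -6, then B = 6.
Hence a_8 = -6·8 + 6 + (-1)·1 = -43.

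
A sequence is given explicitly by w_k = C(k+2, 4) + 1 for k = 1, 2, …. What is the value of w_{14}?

C(16, 4) = 1820, so w_{14} = 1821.

1821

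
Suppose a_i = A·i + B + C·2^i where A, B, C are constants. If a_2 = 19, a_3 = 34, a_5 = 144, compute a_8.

Write the equations: 2A + B + 4C = 19; 3A + B + 8C = 34; 5A + B + 32C = 144.
Subtracting the first from the second: A + 4C = 15.
Subtracting the second from the third: 2A + 24C = 110.
Solving: C = 5, A = -5, then B = 9.
Therefore a_8 = -40 + 9 + 5·256 = 1249.

1249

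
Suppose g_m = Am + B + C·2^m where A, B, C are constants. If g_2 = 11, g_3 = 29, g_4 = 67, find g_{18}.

1310679

Plug in m = 2, 3, 4: 2A + B + 4C = 11; 3A + B + 8C = 29; 4A + B + 16C = 67.
Subtracting the first from the second: A + 4C = 18.
Subtracting the second from the third: A + 8C = 38.
Solving: C = 5, A = -2, then B = -5.
Therefore g_{18} = -36 + (-5) + 5·262144 = 1310679.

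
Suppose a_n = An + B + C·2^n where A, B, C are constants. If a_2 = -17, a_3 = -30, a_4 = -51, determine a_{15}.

The three given values yield: 2A + B + 4C = -17; 3A + B + 8C = -30; 4A + B + 16C = -51.
Subtracting the first from the second: A + 4C = -13.
Subtracting the second from the third: A + 8C = -21.
Solving: C = -2, A = -5, then B = 1.
Hence a_{15} = -5·15 + 1 + (-2)·32768 = -65610.

-65610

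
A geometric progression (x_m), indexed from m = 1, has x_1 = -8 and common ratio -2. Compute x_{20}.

4194304

x_m = (-8)·(-2)^(m-1).
x_{20} = (-8)·(-2)^19 = 4194304.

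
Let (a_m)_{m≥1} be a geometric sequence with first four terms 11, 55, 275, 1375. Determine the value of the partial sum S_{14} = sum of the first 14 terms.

16784667966

Common ratio r = 5.
a_m = 11·5^(m-1).
S = 11·(5^14 - 1)/(5 - 1) = 11·(6103515625 - 1)/(4) = 16784667966.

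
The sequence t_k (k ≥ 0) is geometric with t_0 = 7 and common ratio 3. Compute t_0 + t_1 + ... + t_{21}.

109833708628

t_k = 7·3^(k-0).
S = 7·(3^22 - 1)/(3 - 1) = 7·(31381059609 - 1)/(2) = 109833708628.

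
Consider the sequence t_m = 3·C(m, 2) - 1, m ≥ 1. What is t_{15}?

314

C(15, 2) = 105, so t_{15} = 314.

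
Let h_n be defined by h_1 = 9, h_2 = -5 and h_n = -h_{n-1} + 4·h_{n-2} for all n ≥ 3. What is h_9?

Compute successive terms:
h_3 = 41  h_4 = -61  h_5 = 225  h_6 = -469  h_7 = 1369  h_8 = -3245  h_9 = 8721.

8721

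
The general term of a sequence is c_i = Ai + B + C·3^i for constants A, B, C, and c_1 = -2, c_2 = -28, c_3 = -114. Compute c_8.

The three given values yield: A + B + 3C = -2; 2A + B + 9C = -28; 3A + B + 27C = -114.
Subtracting the first from the second: A + 6C = -26.
Subtracting the second from the third: A + 18C = -86.
Solving: C = -5, A = 4, then B = 9.
Hence c_8 = 4·8 + 9 + (-5)·6561 = -32764.

-32764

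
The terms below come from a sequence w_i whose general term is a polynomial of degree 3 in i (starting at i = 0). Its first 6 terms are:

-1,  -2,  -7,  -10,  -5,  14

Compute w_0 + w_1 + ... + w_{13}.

4445

1st diffs: -1, -5, -3, 5, 19.
2nd diffs: -4, 2, 8, 14.
3rd diffs: 6, 6, 6 (constant).
So w_i = i^3 - 5i^2 + 3i - 1.
Continuing: …, 53, 118, 215, 350, …, w_{13} = 1390.
Summing i = 0..13 (14 terms) gives 4445.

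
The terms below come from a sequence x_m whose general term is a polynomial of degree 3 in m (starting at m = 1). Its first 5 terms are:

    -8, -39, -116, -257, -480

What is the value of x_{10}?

1st diffs: -31, -77, -141, -223.
2nd diffs: -46, -64, -82.
3rd diffs: -18, -18 (constant).
Newton forward-difference form: x_m = -8 + (-31)·C(m-1,1) + (-46)·C(m-1,2) + (-18)·C(m-1,3).
At m = 10: m-1 = 9, so x_{10} = -8 - 279 - 1656 - 1512 = -3455.

-3455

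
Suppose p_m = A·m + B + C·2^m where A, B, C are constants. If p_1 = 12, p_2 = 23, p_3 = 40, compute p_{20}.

The three given values yield: A + B + 2C = 12; 2A + B + 4C = 23; 3A + B + 8C = 40.
Subtracting the first from the second: A + 2C = 11.
Subtracting the second from the third: A + 4C = 17.
Solving: C = 3, A = 5, then B = 1.
So p_m = 5·m + 1 + 3·2^m; at m=20 this is 3145829.

3145829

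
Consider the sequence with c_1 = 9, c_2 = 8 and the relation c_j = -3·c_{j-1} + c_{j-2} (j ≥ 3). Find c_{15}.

-26888055

Compute successive terms:
c_3 = -15, c_4 = 53, c_5 = -174, …, c_{12} = 746315, c_{13} = -2464911, c_{14} = 8141048, c_{15} = -26888055.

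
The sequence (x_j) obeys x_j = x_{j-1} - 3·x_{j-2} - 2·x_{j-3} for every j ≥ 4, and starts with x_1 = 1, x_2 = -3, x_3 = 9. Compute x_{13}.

Iterate the recurrence:
x_4 = 16; x_5 = -5; x_6 = -71; x_7 = -88; x_8 = 135; x_9 = 541; x_{10} = 312; x_{11} = -1581; x_{12} = -3599; x_{13} = 520.

520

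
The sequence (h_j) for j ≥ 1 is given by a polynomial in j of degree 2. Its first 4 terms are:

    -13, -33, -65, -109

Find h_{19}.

1st diffs: -20, -32, -44.
2nd diffs: -12, -12 (constant).
Newton forward-difference form: h_j = -13 + (-20)·C(j-1,1) + (-12)·C(j-1,2).
At j = 19: j-1 = 18, so h_{19} = -13 - 360 - 1836 = -2209.

-2209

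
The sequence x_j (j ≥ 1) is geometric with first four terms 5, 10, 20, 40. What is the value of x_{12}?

Common ratio r = 2.
x_j = 5·2^(j-1).
x_{12} = 5·2^11 = 10240.

10240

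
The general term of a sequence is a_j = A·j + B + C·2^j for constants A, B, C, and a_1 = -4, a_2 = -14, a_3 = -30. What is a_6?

Plug in j = 1, 2, 3: A + B + 2C = -4; 2A + B + 4C = -14; 3A + B + 8C = -30.
Subtracting the first from the second: A + 2C = -10.
Subtracting the second from the third: A + 4C = -16.
Solving: C = -3, A = -4, then B = 6.
Hence a_6 = -4·6 + 6 + (-3)·64 = -210.

-210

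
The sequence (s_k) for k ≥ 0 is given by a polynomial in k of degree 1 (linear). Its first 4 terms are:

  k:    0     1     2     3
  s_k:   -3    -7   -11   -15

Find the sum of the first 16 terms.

-528

1st diffs: -4, -4, -4 (constant).
So s_k = -4k - 3.
Continuing: …, -19, -23, -27, -31, …, s_{15} = -63.
Summing k = 0..15 (16 terms) gives -528.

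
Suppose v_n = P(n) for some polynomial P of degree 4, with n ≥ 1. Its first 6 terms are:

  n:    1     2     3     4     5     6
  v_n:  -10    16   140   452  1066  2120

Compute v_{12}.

1st diffs: 26, 124, 312, 614, 1054.
2nd diffs: 98, 188, 302, 440.
3rd diffs: 90, 114, 138.
4th diffs: 24, 24 (constant).
Newton forward-difference form: v_n = -10 + 26·C(n-1,1) + 98·C(n-1,2) + 90·C(n-1,3) + 24·C(n-1,4).
At n = 12: n-1 = 11, so v_{12} = -10 + 286 + 5390 + 14850 + 7920 = 28436.

28436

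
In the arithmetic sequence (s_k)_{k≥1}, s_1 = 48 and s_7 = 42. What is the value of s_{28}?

21

Common difference d = (42 - 48) / (7 - 1) = -1.
s_k = 48 + (k - 1)·(-1).
s_{28} = 48 + 27·(-1) = 21.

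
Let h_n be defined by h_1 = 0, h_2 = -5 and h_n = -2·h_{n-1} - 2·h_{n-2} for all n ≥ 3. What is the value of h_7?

-40

h_3 = 10;  h_4 = -10;  h_5 = 0;  h_6 = 20;  h_7 = -40.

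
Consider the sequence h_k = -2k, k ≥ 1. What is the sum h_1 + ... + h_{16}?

-272

Over k = 1..16: Σk = 136.
Total = (-2)·136 = -272.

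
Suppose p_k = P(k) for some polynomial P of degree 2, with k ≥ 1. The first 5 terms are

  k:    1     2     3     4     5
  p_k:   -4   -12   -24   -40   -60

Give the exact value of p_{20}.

1st diffs: -8, -12, -16, -20.
2nd diffs: -4, -4, -4 (constant).
So p_k = -2k^2 - 2k.
Evaluating at k = 20 gives p_{20} = -840.

-840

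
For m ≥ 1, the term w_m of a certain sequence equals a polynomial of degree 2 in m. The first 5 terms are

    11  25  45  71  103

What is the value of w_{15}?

1st diffs: 14, 20, 26, 32.
2nd diffs: 6, 6, 6 (constant).
Newton forward-difference form: w_m = 11 + 14·C(m-1,1) + 6·C(m-1,2).
At m = 15: m-1 = 14, so w_{15} = 11 + 196 + 546 = 753.

753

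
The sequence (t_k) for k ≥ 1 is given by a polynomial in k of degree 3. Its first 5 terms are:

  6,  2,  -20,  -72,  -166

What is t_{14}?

1st diffs: -4, -22, -52, -94.
2nd diffs: -18, -30, -42.
3rd diffs: -12, -12 (constant).
So t_k = -2k^3 + 3k^2 + k + 4.
Evaluating at k = 14 gives t_{14} = -4882.

-4882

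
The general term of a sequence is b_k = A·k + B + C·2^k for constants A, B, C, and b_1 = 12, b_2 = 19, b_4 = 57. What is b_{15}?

98324

Plug in k = 1, 2, 4: A + B + 2C = 12; 2A + B + 4C = 19; 4A + B + 16C = 57.
Subtracting the first from the second: A + 2C = 7.
Subtracting the second from the third: 2A + 12C = 38.
Solving: C = 3, A = 1, then B = 5.
Therefore b_{15} = 15 + 5 + 3·32768 = 98324.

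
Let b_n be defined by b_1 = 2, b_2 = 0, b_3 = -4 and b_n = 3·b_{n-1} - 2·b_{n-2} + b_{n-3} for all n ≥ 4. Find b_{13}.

Applying the relation repeatedly:
b_4 = -10  b_5 = -22  b_6 = -50  b_7 = -116  b_8 = -270  b_9 = -628  b_{10} = -1460  b_{11} = -3394  b_{12} = -7890  b_{13} = -18342.

-18342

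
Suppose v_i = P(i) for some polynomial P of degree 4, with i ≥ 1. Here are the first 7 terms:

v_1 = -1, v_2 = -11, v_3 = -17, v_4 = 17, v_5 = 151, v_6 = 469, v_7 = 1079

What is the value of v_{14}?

27637

1st diffs: -10, -6, 34, 134, 318, 610.
2nd diffs: 4, 40, 100, 184, 292.
3rd diffs: 36, 60, 84, 108.
4th diffs: 24, 24, 24 (constant).
So v_i = i^4 - 4i^3 + i^2 + 1.
Evaluating at i = 14 gives v_{14} = 27637.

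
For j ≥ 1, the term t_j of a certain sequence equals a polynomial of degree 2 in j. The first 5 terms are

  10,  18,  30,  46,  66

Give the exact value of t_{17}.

1st diffs: 8, 12, 16, 20.
2nd diffs: 4, 4, 4 (constant).
Newton forward-difference form: t_j = 10 + 8·C(j-1,1) + 4·C(j-1,2).
At j = 17: j-1 = 16, so t_{17} = 10 + 128 + 480 = 618.

618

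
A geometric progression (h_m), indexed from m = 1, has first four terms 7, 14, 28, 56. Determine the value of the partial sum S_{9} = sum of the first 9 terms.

3577

Common ratio r = 2.
h_m = 7·2^(m-1).
S = 7·(2^9 - 1)/(2 - 1) = 7·(512 - 1)/(1) = 3577.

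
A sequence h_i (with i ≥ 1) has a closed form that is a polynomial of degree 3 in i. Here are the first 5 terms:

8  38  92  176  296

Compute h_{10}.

1646

1st diffs: 30, 54, 84, 120.
2nd diffs: 24, 30, 36.
3rd diffs: 6, 6 (constant).
Newton forward-difference form: h_i = 8 + 30·C(i-1,1) + 24·C(i-1,2) + 6·C(i-1,3).
At i = 10: i-1 = 9, so h_{10} = 8 + 270 + 864 + 504 = 1646.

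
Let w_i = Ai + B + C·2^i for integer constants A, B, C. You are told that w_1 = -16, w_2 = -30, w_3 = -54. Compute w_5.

-182

At i = 1, 2, 3: A + B + 2C = -16; 2A + B + 4C = -30; 3A + B + 8C = -54.
Subtracting the first from the second: A + 2C = -14.
Subtracting the second from the third: A + 4C = -24.
Solving: C = -5, A = -4, then B = -2.
Hence w_5 = -4·5 + (-2) + (-5)·32 = -182.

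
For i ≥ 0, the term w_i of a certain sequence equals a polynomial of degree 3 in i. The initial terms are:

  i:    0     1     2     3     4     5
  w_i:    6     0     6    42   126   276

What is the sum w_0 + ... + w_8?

3114

1st diffs: -6, 6, 36, 84, 150.
2nd diffs: 12, 30, 48, 66.
3rd diffs: 18, 18, 18 (constant).
Newton forward-difference form: w_i = 6 + (-6)·C(i,1) + 12·C(i,2) + 18·C(i,3).
Continuing: 510, 846, 1302.
Summing i = 0..8 (9 terms) gives 3114.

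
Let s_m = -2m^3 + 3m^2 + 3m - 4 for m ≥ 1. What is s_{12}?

s_{12} = -2·12^3 + 3·12^2 + 3·12 - 4 = -2992.

-2992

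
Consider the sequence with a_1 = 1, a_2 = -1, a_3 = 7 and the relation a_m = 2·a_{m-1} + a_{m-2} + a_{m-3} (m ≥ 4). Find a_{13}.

61633

Step forward from the initial values:
a_4 = 14, a_5 = 34, a_6 = 89, a_7 = 226, a_8 = 575, a_9 = 1465, a_{10} = 3731, a_{11} = 9502, a_{12} = 24200, a_{13} = 61633.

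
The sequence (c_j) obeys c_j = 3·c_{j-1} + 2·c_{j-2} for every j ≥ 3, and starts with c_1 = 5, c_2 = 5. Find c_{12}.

Compute successive terms:
c_3 = 25  c_4 = 85  c_5 = 305  c_6 = 1085  c_7 = 3865  c_8 = 13765  c_9 = 49025  c_{10} = 174605  c_{11} = 621865  c_{12} = 2214805.

2214805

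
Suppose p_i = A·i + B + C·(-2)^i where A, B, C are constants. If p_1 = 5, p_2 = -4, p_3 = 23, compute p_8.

-490

Write the equations: A + B - 2C = 5; 2A + B + 4C = -4; 3A + B - 8C = 23.
Subtracting the first from the second: A + 6C = -9.
Subtracting the second from the third: A - 12C = 27.
Solving: C = -2, A = 3, then B = -2.
So p_i = 3·i + (-2) + (-2)·(-2)^i; at i=8 this is -490.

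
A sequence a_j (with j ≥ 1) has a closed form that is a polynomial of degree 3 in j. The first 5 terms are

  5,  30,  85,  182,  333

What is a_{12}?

3910

1st diffs: 25, 55, 97, 151.
2nd diffs: 30, 42, 54.
3rd diffs: 12, 12 (constant).
Newton forward-difference form: a_j = 5 + 25·C(j-1,1) + 30·C(j-1,2) + 12·C(j-1,3).
At j = 12: j-1 = 11, so a_{12} = 5 + 275 + 1650 + 1980 = 3910.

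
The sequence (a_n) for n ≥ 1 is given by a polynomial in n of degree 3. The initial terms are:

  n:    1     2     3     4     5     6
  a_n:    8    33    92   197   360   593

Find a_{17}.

1st diffs: 25, 59, 105, 163, 233.
2nd diffs: 34, 46, 58, 70.
3rd diffs: 12, 12, 12 (constant).
Newton forward-difference form: a_n = 8 + 25·C(n-1,1) + 34·C(n-1,2) + 12·C(n-1,3).
At n = 17: n-1 = 16, so a_{17} = 8 + 400 + 4080 + 6720 = 11208.

11208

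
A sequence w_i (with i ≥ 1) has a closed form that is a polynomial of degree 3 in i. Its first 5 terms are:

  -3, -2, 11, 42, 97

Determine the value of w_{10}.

1st diffs: 1, 13, 31, 55.
2nd diffs: 12, 18, 24.
3rd diffs: 6, 6 (constant).
Newton forward-difference form: w_i = -3 + 1·C(i-1,1) + 12·C(i-1,2) + 6·C(i-1,3).
At i = 10: i-1 = 9, so w_{10} = -3 + 9 + 432 + 504 = 942.

942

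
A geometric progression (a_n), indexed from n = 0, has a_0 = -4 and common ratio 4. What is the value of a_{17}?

-68719476736

a_n = (-4)·4^(n-0).
a_{17} = (-4)·4^17 = -68719476736.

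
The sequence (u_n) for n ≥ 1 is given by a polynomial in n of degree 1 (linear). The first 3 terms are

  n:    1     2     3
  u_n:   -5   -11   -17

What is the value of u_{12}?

-71

1st diffs: -6, -6 (constant).
So u_n = -6n + 1.
Evaluating at n = 12 gives u_{12} = -71.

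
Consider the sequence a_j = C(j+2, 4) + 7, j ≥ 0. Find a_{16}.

3067

C(18, 4) = 3060, so a_{16} = 3067.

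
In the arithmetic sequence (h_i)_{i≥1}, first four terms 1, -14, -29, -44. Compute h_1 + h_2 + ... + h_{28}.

-5642

Common difference d = -15.
h_i = 1 + (i - 1)·(-15).
h_{28} = -404; S = 28·(1 + (-404))/2 = -5642.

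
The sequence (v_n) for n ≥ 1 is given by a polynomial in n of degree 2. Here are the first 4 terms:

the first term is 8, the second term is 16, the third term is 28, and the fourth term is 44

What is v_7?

1st diffs: 8, 12, 16.
2nd diffs: 4, 4 (constant).
So v_n = 2n^2 + 2n + 4.
Evaluating at n = 7 gives v_7 = 116.

116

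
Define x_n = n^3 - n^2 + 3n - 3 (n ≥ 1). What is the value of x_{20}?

x_{20} = 1·20^3 - 1·20^2 + 3·20 - 3 = 7657.

7657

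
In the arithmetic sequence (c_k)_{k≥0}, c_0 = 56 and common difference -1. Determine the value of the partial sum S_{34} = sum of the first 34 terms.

1343

c_k = 56 + (k - 0)·(-1).
c_{33} = 23; S = 34·(56 + 23)/2 = 1343.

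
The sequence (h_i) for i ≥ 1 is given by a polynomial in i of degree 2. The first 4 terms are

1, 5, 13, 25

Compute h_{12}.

1st diffs: 4, 8, 12.
2nd diffs: 4, 4 (constant).
Newton forward-difference form: h_i = 1 + 4·C(i-1,1) + 4·C(i-1,2).
At i = 12: i-1 = 11, so h_{12} = 1 + 44 + 220 = 265.

265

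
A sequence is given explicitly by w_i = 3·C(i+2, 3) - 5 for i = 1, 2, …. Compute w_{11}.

C(13, 3) = 286, so w_{11} = 853.

853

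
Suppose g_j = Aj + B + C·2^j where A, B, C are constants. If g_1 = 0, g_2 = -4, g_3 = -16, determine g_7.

The three given values yield: A + B + 2C = 0; 2A + B + 4C = -4; 3A + B + 8C = -16.
Subtracting the first from the second: A + 2C = -4.
Subtracting the second from the third: A + 4C = -12.
Solving: C = -4, A = 4, then B = 4.
Hence g_7 = 4·7 + 4 + (-4)·128 = -480.

-480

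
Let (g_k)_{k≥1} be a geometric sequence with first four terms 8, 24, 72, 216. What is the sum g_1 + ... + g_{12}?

Common ratio r = 3.
g_k = 8·3^(k-1).
S = 8·(3^12 - 1)/(3 - 1) = 8·(531441 - 1)/(2) = 2125760.

2125760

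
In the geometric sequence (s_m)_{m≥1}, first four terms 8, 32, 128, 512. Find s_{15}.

2147483648

Common ratio r = 4.
s_m = 8·4^(m-1).
s_{15} = 8·4^14 = 2147483648.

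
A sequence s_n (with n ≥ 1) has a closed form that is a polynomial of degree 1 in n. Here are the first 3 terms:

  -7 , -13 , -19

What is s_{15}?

1st diffs: -6, -6 (constant).
So s_n = -6n - 1.
Evaluating at n = 15 gives s_{15} = -91.

-91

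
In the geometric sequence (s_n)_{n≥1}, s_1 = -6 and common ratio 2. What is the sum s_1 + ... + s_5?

-186

s_n = (-6)·2^(n-1).
S = (-6)·(2^5 - 1)/(2 - 1) = (-6)·(32 - 1)/(1) = -186.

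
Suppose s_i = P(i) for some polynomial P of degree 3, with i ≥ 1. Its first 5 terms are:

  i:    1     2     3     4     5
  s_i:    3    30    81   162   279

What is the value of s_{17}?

6675

1st diffs: 27, 51, 81, 117.
2nd diffs: 24, 30, 36.
3rd diffs: 6, 6 (constant).
So s_i = i^3 + 6i^2 + 2i - 6.
Evaluating at i = 17 gives s_{17} = 6675.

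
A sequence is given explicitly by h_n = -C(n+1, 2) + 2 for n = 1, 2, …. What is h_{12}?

-76

C(13, 2) = 78, so h_{12} = -76.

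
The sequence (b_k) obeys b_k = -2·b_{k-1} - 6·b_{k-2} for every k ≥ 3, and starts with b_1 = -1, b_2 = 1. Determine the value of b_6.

76

Step forward from the initial values:
b_3 = 4  b_4 = -14  b_5 = 4  b_6 = 76.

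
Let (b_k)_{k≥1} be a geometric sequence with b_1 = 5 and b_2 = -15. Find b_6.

Common ratio r = -3.
b_k = 5·(-3)^(k-1).
b_6 = 5·(-3)^5 = -1215.

-1215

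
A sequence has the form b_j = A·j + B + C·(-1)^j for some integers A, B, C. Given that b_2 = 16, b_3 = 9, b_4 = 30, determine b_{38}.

268

At j = 2, 3, 4: 2A + B + C = 16; 3A + B - C = 9; 4A + B + C = 30.
Subtracting the first from the second: A - 2C = -7.
Subtracting the second from the third: A + 2C = 21.
Solving: C = 7, A = 7, then B = -5.
So b_j = 7·j + (-5) + 7·(-1)^j; at j=38 this is 268.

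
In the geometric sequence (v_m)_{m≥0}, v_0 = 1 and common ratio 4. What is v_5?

v_m = 1·4^(m-0).
v_5 = 1·4^5 = 1024.

1024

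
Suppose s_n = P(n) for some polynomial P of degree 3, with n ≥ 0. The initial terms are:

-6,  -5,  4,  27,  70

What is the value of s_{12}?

1854

1st diffs: 1, 9, 23, 43.
2nd diffs: 8, 14, 20.
3rd diffs: 6, 6 (constant).
So s_n = n^3 + n^2 - n - 6.
Evaluating at n = 12 gives s_{12} = 1854.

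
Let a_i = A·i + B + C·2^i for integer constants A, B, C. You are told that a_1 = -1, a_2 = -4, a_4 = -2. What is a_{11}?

1995

At i = 1, 2, 4: A + B + 2C = -1; 2A + B + 4C = -4; 4A + B + 16C = -2.
Subtracting the first from the second: A + 2C = -3.
Subtracting the second from the third: 2A + 12C = 2.
Solving: C = 1, A = -5, then B = 2.
So a_i = -5·i + 2 + 1·2^i; at i=11 this is 1995.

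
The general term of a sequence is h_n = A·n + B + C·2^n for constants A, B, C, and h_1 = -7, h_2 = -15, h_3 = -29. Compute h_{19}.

Write the equations: A + B + 2C = -7; 2A + B + 4C = -15; 3A + B + 8C = -29.
Subtracting the first from the second: A + 2C = -8.
Subtracting the second from the third: A + 4C = -14.
Solving: C = -3, A = -2, then B = 1.
So h_n = -2·n + 1 + (-3)·2^n; at n=19 this is -1572901.

-1572901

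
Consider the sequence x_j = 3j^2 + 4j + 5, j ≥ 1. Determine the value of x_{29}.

2644

x_{29} = 3·29^2 + 4·29 + 5 = 2644.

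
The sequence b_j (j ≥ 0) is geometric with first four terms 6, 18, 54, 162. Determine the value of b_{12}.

Common ratio r = 3.
b_j = 6·3^(j-0).
b_{12} = 6·3^12 = 3188646.

3188646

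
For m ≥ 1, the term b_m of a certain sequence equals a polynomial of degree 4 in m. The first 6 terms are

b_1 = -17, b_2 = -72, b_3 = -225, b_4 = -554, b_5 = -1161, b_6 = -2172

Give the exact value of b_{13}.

-36185

1st diffs: -55, -153, -329, -607, -1011.
2nd diffs: -98, -176, -278, -404.
3rd diffs: -78, -102, -126.
4th diffs: -24, -24 (constant).
So b_m = -m^4 - 3m^3 - 6m^2 - m - 6.
Evaluating at m = 13 gives b_{13} = -36185.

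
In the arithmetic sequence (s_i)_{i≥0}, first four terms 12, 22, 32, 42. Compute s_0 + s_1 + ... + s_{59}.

Common difference d = 10.
s_i = 12 + (i - 0)·10.
s_{59} = 602; S = 60·(12 + 602)/2 = 18420.

18420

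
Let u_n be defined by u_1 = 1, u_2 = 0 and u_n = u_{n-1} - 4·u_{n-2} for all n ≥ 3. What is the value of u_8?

Step forward from the initial values:
u_3 = -4;  u_4 = -4;  u_5 = 12;  u_6 = 28;  u_7 = -20;  u_8 = -132.

-132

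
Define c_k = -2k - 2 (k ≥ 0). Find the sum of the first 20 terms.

-420

Over k = 0..19: Σk = 190.
Total = (-2)·190 + (-2)·20 = -420.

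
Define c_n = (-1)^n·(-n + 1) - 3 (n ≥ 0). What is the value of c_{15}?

(-1)^15 = -1; -n + 1 at n=15 is -14; so c_{15} = 11.

11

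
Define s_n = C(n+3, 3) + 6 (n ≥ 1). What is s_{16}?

C(19, 3) = 969, so s_{16} = 975.

975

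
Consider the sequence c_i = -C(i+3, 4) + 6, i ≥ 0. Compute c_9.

-489

C(12, 4) = 495, so c_9 = -489.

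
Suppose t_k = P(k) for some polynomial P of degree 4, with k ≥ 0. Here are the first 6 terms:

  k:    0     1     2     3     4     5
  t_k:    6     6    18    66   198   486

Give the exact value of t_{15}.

44946

1st diffs: 0, 12, 48, 132, 288.
2nd diffs: 12, 36, 84, 156.
3rd diffs: 24, 48, 72.
4th diffs: 24, 24 (constant).
Newton forward-difference form: t_k = 6 + 12·C(k,2) + 24·C(k,3) + 24·C(k,4).
At k = 15: k = 15, so t_{15} = 6 + 1260 + 10920 + 32760 = 44946.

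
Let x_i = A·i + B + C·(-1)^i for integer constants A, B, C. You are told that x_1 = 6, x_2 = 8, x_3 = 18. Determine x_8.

44

Write the equations: A + B - C = 6; 2A + B + C = 8; 3A + B - C = 18.
Subtracting the first from the second: A + 2C = 2.
Subtracting the second from the third: A - 2C = 10.
Solving: C = -2, A = 6, then B = -2.
Hence x_8 = 6·8 + (-2) + (-2)·1 = 44.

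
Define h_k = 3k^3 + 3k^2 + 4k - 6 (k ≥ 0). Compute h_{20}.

25274

h_{20} = 3·20^3 + 3·20^2 + 4·20 - 6 = 25274.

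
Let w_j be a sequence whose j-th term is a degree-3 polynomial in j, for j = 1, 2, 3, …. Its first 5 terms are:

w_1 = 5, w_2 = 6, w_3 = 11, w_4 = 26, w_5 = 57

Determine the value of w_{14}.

1st diffs: 1, 5, 15, 31.
2nd diffs: 4, 10, 16.
3rd diffs: 6, 6 (constant).
So w_j = j^3 - 4j^2 + 6j + 2.
Evaluating at j = 14 gives w_{14} = 2046.

2046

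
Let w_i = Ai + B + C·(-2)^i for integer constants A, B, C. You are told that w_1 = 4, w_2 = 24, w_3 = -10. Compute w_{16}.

At i = 1, 2, 3: A + B - 2C = 4; 2A + B + 4C = 24; 3A + B - 8C = -10.
Subtracting the first from the second: A + 6C = 20.
Subtracting the second from the third: A - 12C = -34.
Solving: C = 3, A = 2, then B = 8.
Therefore w_{16} = 32 + 8 + 3·65536 = 196648.

196648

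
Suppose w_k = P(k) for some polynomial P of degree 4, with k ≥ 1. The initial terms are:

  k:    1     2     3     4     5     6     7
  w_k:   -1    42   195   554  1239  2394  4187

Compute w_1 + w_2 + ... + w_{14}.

1st diffs: 43, 153, 359, 685, 1155, 1793.
2nd diffs: 110, 206, 326, 470, 638.
3rd diffs: 96, 120, 144, 168.
4th diffs: 24, 24, 24 (constant).
Newton forward-difference form: w_k = -1 + 43·C(k-1,1) + 110·C(k-1,2) + 96·C(k-1,3) + 24·C(k-1,4).
Continuing: …, 6810, 10479, 15434, 21939, …, w_{14} = 53754.
Summing k = 1..14 (14 terms) gives 188083.

188083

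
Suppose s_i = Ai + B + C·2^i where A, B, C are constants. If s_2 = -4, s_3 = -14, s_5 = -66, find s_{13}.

-16402

At i = 2, 3, 5: 2A + B + 4C = -4; 3A + B + 8C = -14; 5A + B + 32C = -66.
Subtracting the first from the second: A + 4C = -10.
Subtracting the second from the third: 2A + 24C = -52.
Solving: C = -2, A = -2, then B = 8.
Therefore s_{13} = -26 + 8 + (-2)·8192 = -16402.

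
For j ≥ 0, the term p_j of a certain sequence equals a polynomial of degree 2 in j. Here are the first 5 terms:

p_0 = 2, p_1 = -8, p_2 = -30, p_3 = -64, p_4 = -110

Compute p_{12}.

1st diffs: -10, -22, -34, -46.
2nd diffs: -12, -12, -12 (constant).
So p_j = -6j^2 - 4j + 2.
Evaluating at j = 12 gives p_{12} = -910.

-910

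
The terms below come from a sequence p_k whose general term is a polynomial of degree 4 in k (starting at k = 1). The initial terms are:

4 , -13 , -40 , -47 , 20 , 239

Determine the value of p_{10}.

5035

1st diffs: -17, -27, -7, 67, 219.
2nd diffs: -10, 20, 74, 152.
3rd diffs: 30, 54, 78.
4th diffs: 24, 24 (constant).
So p_k = k^4 - 5k^3 + 3k + 5.
Evaluating at k = 10 gives p_{10} = 5035.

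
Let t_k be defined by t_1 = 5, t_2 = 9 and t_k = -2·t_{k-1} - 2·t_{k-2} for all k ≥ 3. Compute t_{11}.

-448

t_3 = -28  t_4 = 38  t_5 = -20  t_6 = -36  t_7 = 112  t_8 = -152  t_9 = 80  t_{10} = 144  t_{11} = -448.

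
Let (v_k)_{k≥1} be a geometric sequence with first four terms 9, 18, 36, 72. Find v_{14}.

Common ratio r = 2.
v_k = 9·2^(k-1).
v_{14} = 9·2^13 = 73728.

73728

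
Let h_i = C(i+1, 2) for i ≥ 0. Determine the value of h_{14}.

C(15, 2) = 105, so h_{14} = 105.

105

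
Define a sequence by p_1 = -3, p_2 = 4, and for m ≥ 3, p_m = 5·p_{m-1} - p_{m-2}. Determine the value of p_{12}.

p_3 = 23; p_4 = 111; p_5 = 532; p_6 = 2549; p_7 = 12213; p_8 = 58516; p_9 = 280367; p_{10} = 1343319; p_{11} = 6436228; p_{12} = 30837821.

30837821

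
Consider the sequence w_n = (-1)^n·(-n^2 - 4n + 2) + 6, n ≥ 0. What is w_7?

(-1)^7 = -1; -n^2 - 4n + 2 at n=7 is -75; so w_7 = 81.

81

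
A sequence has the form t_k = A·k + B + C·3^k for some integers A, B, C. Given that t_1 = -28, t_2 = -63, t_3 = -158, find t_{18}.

The three given values yield: A + B + 3C = -28; 2A + B + 9C = -63; 3A + B + 27C = -158.
Subtracting the first from the second: A + 6C = -35.
Subtracting the second from the third: A + 18C = -95.
Solving: C = -5, A = -5, then B = -8.
Therefore t_{18} = -90 + (-8) + (-5)·387420489 = -1937102543.

-1937102543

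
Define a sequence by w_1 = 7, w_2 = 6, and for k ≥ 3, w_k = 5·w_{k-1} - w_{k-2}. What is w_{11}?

Compute successive terms:
w_3 = 23;  w_4 = 109;  w_5 = 522;  w_6 = 2501;  w_7 = 11983;  w_8 = 57414;  w_9 = 275087;  w_{10} = 1318021;  w_{11} = 6315018.

6315018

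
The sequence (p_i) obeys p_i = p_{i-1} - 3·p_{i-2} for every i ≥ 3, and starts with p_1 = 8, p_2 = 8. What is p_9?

-592

Step forward from the initial values:
p_3 = -16; p_4 = -40; p_5 = 8; p_6 = 128; p_7 = 104; p_8 = -280; p_9 = -592.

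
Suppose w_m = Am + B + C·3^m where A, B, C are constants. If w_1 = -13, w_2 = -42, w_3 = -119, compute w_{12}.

-2125820

At m = 1, 2, 3: A + B + 3C = -13; 2A + B + 9C = -42; 3A + B + 27C = -119.
Subtracting the first from the second: A + 6C = -29.
Subtracting the second from the third: A + 18C = -77.
Solving: C = -4, A = -5, then B = 4.
Therefore w_{12} = -60 + 4 + (-4)·531441 = -2125820.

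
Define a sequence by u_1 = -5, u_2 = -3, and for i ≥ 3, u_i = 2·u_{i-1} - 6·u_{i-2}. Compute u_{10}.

7248

u_3 = 24  u_4 = 66  u_5 = -12  u_6 = -420  u_7 = -768  u_8 = 984  u_9 = 6576  u_{10} = 7248.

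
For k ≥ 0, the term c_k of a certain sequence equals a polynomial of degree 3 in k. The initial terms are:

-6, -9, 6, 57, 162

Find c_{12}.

5106

1st diffs: -3, 15, 51, 105.
2nd diffs: 18, 36, 54.
3rd diffs: 18, 18 (constant).
So c_k = 3k^3 - 6k - 6.
Evaluating at k = 12 gives c_{12} = 5106.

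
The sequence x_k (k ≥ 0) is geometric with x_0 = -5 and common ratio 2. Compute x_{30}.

x_k = (-5)·2^(k-0).
x_{30} = (-5)·2^30 = -5368709120.

-5368709120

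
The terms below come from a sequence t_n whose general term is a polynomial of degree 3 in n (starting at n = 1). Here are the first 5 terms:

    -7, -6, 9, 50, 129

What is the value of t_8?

1st diffs: 1, 15, 41, 79.
2nd diffs: 14, 26, 38.
3rd diffs: 12, 12 (constant).
So t_n = 2n^3 - 5n^2 + 2n - 6.
Evaluating at n = 8 gives t_8 = 714.

714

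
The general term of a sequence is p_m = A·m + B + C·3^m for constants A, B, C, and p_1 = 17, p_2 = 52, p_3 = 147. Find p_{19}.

5811307427

Plug in m = 1, 2, 3: A + B + 3C = 17; 2A + B + 9C = 52; 3A + B + 27C = 147.
Subtracting the first from the second: A + 6C = 35.
Subtracting the second from the third: A + 18C = 95.
Solving: C = 5, A = 5, then B = -3.
Hence p_{19} = 5·19 + (-3) + 5·1162261467 = 5811307427.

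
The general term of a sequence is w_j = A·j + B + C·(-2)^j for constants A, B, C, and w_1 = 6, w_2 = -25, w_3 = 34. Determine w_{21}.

Write the equations: A + B - 2C = 6; 2A + B + 4C = -25; 3A + B - 8C = 34.
Subtracting the first from the second: A + 6C = -31.
Subtracting the second from the third: A - 12C = 59.
Solving: C = -5, A = -1, then B = -3.
Therefore w_{21} = -21 + (-3) + (-5)·(-2097152) = 10485736.

10485736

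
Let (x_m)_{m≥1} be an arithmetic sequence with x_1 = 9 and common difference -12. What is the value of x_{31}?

-351

x_m = 9 + (m - 1)·(-12).
x_{31} = 9 + 30·(-12) = -351.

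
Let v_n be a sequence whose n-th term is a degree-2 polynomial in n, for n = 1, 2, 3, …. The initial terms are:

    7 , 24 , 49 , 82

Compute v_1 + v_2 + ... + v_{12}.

1st diffs: 17, 25, 33.
2nd diffs: 8, 8 (constant).
Newton forward-difference form: v_n = 7 + 17·C(n-1,1) + 8·C(n-1,2).
Continuing: …, 123, 172, 229, 294, …, v_{12} = 634.
Summing n = 1..12 (12 terms) gives 2966.

2966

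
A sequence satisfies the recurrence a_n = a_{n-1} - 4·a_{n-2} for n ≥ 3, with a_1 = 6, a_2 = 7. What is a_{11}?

6239

Step forward from the initial values:
a_3 = -17, a_4 = -45, a_5 = 23, a_6 = 203, a_7 = 111, a_8 = -701, a_9 = -1145, a_{10} = 1659, a_{11} = 6239.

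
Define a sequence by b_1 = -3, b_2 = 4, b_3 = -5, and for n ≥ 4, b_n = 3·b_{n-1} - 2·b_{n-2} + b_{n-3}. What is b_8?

-773

b_4 = -26; b_5 = -64; b_6 = -145; b_7 = -333; b_8 = -773.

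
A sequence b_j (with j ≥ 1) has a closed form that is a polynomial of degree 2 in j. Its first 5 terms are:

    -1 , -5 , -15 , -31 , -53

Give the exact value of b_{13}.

-445

1st diffs: -4, -10, -16, -22.
2nd diffs: -6, -6, -6 (constant).
Newton forward-difference form: b_j = -1 + (-4)·C(j-1,1) + (-6)·C(j-1,2).
At j = 13: j-1 = 12, so b_{13} = -1 - 48 - 396 = -445.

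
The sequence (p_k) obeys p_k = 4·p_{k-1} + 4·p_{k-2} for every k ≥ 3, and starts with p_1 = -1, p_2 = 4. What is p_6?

1472

Iterate the recurrence:
p_3 = 12;  p_4 = 64;  p_5 = 304;  p_6 = 1472.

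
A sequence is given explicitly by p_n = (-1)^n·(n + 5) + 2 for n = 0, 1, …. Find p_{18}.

(-1)^18 = 1; n + 5 at n=18 is 23; so p_{18} = 25.

25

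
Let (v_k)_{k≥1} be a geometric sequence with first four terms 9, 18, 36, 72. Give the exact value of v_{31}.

Common ratio r = 2.
v_k = 9·2^(k-1).
v_{31} = 9·2^30 = 9663676416.

9663676416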